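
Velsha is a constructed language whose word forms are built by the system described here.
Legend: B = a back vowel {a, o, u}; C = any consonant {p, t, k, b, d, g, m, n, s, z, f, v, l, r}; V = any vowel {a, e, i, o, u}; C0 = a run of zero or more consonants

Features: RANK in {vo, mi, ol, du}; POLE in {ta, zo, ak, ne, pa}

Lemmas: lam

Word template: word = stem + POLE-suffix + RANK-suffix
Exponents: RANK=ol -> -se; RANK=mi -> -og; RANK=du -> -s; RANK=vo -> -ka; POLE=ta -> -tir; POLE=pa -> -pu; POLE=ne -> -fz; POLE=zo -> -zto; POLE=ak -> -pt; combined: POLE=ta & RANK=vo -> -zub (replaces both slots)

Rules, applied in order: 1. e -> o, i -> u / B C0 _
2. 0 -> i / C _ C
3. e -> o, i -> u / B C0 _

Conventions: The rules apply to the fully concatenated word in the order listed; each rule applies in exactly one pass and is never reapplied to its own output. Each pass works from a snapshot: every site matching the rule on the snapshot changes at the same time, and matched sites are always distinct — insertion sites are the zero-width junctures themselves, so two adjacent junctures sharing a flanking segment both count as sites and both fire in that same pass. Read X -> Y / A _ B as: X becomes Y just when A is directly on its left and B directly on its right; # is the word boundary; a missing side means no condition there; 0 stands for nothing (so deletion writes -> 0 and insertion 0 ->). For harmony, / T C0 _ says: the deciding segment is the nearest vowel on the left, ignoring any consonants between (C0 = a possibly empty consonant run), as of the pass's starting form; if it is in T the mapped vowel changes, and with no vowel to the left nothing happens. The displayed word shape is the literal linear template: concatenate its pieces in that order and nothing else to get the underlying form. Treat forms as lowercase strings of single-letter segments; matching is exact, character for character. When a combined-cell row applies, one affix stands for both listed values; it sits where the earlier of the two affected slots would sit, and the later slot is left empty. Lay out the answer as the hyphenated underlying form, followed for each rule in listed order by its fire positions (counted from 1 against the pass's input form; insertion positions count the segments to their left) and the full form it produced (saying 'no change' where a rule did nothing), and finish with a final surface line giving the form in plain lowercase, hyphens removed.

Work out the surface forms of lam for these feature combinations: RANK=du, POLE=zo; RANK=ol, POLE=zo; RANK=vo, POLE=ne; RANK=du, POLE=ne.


cell RANK=du, POLE=zo:
underlying: lam-zto-s
1. e -> o, i -> u / B C0 _: no change
2. 0 -> i / C _ C: inserts after position(s) 3, 4: lamizitos
3. e -> o, i -> u / B C0 _: fires at position(s) 4: lamuzitos
surface: lamuzitos

cell RANK=ol, POLE=zo:
underlying: lam-zto-se
1. e -> o, i -> u / B C0 _: fires at position(s) 8: lamztoso
2. 0 -> i / C _ C: inserts after position(s) 3, 4: lamizitoso
3. e -> o, i -> u / B C0 _: fires at position(s) 4: lamuzitoso
surface: lamuzitoso

cell RANK=vo, POLE=ne:
underlying: lam-fz-ka
1. e -> o, i -> u / B C0 _: no change
2. 0 -> i / C _ C: inserts after position(s) 3, 4, 5: lamifizika
3. e -> o, i -> u / B C0 _: fires at position(s) 4: lamufizika
surface: lamufizika

cell RANK=du, POLE=ne:
underlying: lam-fz-s
1. e -> o, i -> u / B C0 _: no change
2. 0 -> i / C _ C: inserts after position(s) 3, 4, 5: lamifizis
3. e -> o, i -> u / B C0 _: fires at position(s) 4: lamufizis
surface: lamufizis


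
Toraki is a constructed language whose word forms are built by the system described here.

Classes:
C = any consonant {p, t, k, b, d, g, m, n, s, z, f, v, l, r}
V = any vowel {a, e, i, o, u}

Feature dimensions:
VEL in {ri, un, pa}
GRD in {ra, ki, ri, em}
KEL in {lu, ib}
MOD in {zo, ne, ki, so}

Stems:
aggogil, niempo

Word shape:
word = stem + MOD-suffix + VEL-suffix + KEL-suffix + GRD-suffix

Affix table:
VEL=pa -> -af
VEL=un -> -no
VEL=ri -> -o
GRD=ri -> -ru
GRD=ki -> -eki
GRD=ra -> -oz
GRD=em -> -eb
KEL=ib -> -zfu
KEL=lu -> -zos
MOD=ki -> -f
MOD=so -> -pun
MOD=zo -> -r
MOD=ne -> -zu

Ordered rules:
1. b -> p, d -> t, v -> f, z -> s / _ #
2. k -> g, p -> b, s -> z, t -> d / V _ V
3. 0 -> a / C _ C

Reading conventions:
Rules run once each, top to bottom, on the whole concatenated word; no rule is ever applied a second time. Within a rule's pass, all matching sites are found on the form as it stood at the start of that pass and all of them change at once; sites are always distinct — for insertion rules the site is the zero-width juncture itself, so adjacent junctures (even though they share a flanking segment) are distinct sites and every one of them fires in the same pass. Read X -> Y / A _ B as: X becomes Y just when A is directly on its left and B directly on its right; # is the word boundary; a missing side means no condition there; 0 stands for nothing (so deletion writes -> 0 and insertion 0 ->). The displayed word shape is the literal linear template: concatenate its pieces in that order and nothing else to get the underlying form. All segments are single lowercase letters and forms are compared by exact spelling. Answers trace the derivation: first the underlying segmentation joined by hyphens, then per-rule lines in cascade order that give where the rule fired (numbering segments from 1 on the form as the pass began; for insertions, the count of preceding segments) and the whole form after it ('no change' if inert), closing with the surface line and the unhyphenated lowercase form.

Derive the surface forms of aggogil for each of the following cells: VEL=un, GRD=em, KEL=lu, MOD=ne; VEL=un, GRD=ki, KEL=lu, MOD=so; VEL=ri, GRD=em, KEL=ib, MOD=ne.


cell VEL=un, GRD=em, KEL=lu, MOD=ne:
underlying: aggogil-zu-no-zos-eb
1. b -> p, d -> t, v -> f, z -> s / _ #: fires at position(s) 16: aggogilzunozosep
2. k -> g, p -> b, s -> z, t -> d / V _ V: fires at position(s) 14: aggogilzunozozep
3. 0 -> a / C _ C: inserts after position(s) 2, 7: agagogilazunozozep
surface: agagogilazunozozep

cell VEL=un, GRD=ki, KEL=lu, MOD=so:
underlying: aggogil-pun-no-zos-eki
1. b -> p, d -> t, v -> f, z -> s / _ #: no change
2. k -> g, p -> b, s -> z, t -> d / V _ V: fires at position(s) 15, 17: aggogilpunnozozegi
3. 0 -> a / C _ C: inserts after position(s) 2, 7, 10: agagogilapunanozozegi
surface: agagogilapunanozozegi

cell VEL=ri, GRD=em, KEL=ib, MOD=ne:
underlying: aggogil-zu-o-zfu-eb
1. b -> p, d -> t, v -> f, z -> s / _ #: fires at position(s) 15: aggogilzuozfuep
2. k -> g, p -> b, s -> z, t -> d / V _ V: no change
3. 0 -> a / C _ C: inserts after position(s) 2, 7, 11: agagogilazuozafuep
surface: agagogilazuozafuep


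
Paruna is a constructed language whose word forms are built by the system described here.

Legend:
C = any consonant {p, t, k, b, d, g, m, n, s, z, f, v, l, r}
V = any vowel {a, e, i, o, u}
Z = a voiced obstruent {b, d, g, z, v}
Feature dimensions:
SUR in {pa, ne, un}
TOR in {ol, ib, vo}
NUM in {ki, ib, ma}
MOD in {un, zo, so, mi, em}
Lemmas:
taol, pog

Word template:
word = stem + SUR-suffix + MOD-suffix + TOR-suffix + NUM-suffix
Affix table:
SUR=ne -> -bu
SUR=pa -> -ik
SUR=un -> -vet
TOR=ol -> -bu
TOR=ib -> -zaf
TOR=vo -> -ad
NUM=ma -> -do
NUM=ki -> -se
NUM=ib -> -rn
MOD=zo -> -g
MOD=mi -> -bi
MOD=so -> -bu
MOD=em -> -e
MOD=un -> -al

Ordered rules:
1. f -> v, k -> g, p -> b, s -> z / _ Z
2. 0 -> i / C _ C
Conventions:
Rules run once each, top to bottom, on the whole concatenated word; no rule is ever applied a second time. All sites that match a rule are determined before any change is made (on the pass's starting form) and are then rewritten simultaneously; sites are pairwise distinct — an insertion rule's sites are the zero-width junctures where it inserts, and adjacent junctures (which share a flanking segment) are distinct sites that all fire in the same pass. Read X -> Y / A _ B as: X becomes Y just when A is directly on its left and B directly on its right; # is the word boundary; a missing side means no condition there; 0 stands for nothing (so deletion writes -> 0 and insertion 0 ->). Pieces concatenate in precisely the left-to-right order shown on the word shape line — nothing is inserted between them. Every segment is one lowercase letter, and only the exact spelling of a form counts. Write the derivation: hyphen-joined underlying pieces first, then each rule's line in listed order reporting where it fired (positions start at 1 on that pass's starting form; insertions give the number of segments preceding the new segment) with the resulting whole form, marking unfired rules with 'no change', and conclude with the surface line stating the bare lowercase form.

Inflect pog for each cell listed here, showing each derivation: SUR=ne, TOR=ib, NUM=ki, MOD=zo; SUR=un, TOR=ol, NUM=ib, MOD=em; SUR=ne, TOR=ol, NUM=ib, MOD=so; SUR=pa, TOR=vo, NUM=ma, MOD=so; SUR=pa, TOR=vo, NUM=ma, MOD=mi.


cell SUR=ne, TOR=ib, NUM=ki, MOD=zo:
underlying: pog-bu-g-zaf-se
1. f -> v, k -> g, p -> b, s -> z / _ Z: no change
2. 0 -> i / C _ C: inserts after position(s) 3, 6, 9: pogibugizafise
surface: pogibugizafise

cell SUR=un, TOR=ol, NUM=ib, MOD=em:
underlying: pog-vet-e-bu-rn
1. f -> v, k -> g, p -> b, s -> z / _ Z: no change
2. 0 -> i / C _ C: inserts after position(s) 3, 10: pogiveteburin
surface: pogiveteburin

cell SUR=ne, TOR=ol, NUM=ib, MOD=so:
underlying: pog-bu-bu-bu-rn
1. f -> v, k -> g, p -> b, s -> z / _ Z: no change
2. 0 -> i / C _ C: inserts after position(s) 3, 10: pogibububurin
surface: pogibububurin

cell SUR=pa, TOR=vo, NUM=ma, MOD=so:
underlying: pog-ik-bu-ad-do
1. f -> v, k -> g, p -> b, s -> z / _ Z: fires at position(s) 5: pogigbuaddo
2. 0 -> i / C _ C: inserts after position(s) 5, 9: pogigibuadido
surface: pogigibuadido

cell SUR=pa, TOR=vo, NUM=ma, MOD=mi:
underlying: pog-ik-bi-ad-do
1. f -> v, k -> g, p -> b, s -> z / _ Z: fires at position(s) 5: pogigbiaddo
2. 0 -> i / C _ C: inserts after position(s) 5, 9: pogigibiadido
surface: pogigibiadido


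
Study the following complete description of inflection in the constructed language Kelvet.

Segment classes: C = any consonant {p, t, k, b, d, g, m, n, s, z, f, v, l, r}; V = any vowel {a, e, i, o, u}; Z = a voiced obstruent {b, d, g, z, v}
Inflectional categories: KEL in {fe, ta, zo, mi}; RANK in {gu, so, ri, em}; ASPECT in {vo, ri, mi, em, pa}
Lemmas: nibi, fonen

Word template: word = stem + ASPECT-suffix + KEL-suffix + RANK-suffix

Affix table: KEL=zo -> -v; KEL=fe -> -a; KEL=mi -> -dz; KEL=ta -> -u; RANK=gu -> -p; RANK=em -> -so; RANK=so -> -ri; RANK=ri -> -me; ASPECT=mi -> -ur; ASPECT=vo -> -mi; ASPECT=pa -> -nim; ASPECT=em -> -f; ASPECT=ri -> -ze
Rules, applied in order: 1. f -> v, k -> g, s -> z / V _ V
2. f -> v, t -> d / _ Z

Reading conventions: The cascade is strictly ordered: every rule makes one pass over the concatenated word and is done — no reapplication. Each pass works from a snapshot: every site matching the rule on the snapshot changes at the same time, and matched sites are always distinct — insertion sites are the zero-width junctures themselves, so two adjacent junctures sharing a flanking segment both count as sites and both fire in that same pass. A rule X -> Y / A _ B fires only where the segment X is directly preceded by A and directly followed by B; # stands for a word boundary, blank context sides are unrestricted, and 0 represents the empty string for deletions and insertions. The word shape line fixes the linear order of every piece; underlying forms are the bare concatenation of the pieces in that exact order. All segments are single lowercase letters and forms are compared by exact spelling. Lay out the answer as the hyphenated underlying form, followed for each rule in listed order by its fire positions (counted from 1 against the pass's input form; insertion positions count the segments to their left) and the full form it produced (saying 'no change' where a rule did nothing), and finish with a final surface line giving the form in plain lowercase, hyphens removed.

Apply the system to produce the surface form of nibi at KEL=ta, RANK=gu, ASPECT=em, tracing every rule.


underlying: nibi-f-u-p
1. f -> v, k -> g, s -> z / V _ V: fires at position(s) 5: nibivup
2. f -> v, t -> d / _ Z: no change
surface: nibivup


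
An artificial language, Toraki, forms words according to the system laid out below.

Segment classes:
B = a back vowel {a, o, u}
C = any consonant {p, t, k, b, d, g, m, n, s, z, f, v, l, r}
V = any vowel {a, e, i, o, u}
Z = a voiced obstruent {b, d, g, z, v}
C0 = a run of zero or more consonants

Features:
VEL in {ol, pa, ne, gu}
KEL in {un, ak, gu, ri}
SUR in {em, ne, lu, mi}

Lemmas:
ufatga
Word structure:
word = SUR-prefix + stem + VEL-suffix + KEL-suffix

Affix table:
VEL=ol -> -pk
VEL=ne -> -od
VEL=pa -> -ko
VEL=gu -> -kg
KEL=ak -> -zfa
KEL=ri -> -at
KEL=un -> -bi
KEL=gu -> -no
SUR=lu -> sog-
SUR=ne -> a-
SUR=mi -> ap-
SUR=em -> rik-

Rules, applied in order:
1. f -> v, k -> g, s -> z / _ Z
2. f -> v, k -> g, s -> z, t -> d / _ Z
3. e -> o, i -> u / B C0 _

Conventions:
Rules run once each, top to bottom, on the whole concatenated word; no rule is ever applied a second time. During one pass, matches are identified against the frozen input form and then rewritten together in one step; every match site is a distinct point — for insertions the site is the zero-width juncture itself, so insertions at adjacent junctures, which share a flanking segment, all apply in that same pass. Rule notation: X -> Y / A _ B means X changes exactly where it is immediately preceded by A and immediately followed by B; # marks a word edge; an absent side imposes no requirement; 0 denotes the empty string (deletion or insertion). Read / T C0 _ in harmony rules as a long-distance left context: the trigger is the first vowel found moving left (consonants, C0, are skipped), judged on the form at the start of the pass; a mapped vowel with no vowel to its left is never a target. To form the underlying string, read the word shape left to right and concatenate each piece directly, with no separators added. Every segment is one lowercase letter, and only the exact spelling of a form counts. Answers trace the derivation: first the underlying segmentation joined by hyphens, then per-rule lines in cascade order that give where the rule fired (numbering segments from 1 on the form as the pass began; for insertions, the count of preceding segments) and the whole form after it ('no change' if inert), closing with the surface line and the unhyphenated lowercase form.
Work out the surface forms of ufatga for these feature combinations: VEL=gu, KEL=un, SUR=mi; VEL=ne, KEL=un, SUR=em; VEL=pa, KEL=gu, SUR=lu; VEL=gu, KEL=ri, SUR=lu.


cell VEL=gu, KEL=un, SUR=mi:
underlying: ap-ufatga-kg-bi
1. f -> v, k -> g, s -> z / _ Z: fires at position(s) 9: apufatgaggbi
2. f -> v, k -> g, s -> z, t -> d / _ Z: fires at position(s) 6: apufadgaggbi
3. e -> o, i -> u / B C0 _: fires at position(s) 12: apufadgaggbu
surface: apufadgaggbu

cell VEL=ne, KEL=un, SUR=em:
underlying: rik-ufatga-od-bi
1. f -> v, k -> g, s -> z / _ Z: no change
2. f -> v, k -> g, s -> z, t -> d / _ Z: fires at position(s) 7: rikufadgaodbi
3. e -> o, i -> u / B C0 _: fires at position(s) 13: rikufadgaodbu
surface: rikufadgaodbu

cell VEL=pa, KEL=gu, SUR=lu:
underlying: sog-ufatga-ko-no
1. f -> v, k -> g, s -> z / _ Z: no change
2. f -> v, k -> g, s -> z, t -> d / _ Z: fires at position(s) 7: sogufadgakono
3. e -> o, i -> u / B C0 _: no change
surface: sogufadgakono

cell VEL=gu, KEL=ri, SUR=lu:
underlying: sog-ufatga-kg-at
1. f -> v, k -> g, s -> z / _ Z: fires at position(s) 10: sogufatgaggat
2. f -> v, k -> g, s -> z, t -> d / _ Z: fires at position(s) 7: sogufadgaggat
3. e -> o, i -> u / B C0 _: no change
surface: sogufadgaggat


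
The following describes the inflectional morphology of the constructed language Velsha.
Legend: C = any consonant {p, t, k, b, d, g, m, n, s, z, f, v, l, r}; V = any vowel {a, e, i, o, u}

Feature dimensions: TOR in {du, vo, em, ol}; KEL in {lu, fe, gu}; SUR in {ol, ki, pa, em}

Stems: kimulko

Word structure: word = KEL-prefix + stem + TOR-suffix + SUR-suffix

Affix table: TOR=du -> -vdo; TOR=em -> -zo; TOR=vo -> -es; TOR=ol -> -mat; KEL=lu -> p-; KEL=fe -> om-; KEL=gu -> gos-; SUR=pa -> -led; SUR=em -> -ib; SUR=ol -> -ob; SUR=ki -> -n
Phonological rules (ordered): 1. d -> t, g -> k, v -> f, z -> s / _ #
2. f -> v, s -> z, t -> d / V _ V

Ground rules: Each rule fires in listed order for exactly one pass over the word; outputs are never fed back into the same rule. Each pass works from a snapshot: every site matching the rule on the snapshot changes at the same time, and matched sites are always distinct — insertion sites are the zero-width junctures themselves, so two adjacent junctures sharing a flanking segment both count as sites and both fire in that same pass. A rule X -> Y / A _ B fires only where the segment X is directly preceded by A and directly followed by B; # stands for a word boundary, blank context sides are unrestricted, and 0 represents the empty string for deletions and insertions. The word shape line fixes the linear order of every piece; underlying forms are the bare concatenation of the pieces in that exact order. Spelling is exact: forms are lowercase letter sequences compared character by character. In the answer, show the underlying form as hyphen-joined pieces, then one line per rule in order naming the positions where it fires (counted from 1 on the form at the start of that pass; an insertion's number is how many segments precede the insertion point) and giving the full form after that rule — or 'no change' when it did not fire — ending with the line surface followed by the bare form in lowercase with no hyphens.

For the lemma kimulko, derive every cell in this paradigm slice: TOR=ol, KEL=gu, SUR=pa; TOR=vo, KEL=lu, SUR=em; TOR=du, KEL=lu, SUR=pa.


cell TOR=ol, KEL=gu, SUR=pa:
underlying: gos-kimulko-mat-led
1. d -> t, g -> k, v -> f, z -> s / _ #: fires at position(s) 16: goskimulkomatlet
2. f -> v, s -> z, t -> d / V _ V: no change
surface: goskimulkomatlet

cell TOR=vo, KEL=lu, SUR=em:
underlying: p-kimulko-es-ib
1. d -> t, g -> k, v -> f, z -> s / _ #: no change
2. f -> v, s -> z, t -> d / V _ V: fires at position(s) 10: pkimulkoezib
surface: pkimulkoezib

cell TOR=du, KEL=lu, SUR=pa:
underlying: p-kimulko-vdo-led
1. d -> t, g -> k, v -> f, z -> s / _ #: fires at position(s) 14: pkimulkovdolet
2. f -> v, s -> z, t -> d / V _ V: no change
surface: pkimulkovdolet


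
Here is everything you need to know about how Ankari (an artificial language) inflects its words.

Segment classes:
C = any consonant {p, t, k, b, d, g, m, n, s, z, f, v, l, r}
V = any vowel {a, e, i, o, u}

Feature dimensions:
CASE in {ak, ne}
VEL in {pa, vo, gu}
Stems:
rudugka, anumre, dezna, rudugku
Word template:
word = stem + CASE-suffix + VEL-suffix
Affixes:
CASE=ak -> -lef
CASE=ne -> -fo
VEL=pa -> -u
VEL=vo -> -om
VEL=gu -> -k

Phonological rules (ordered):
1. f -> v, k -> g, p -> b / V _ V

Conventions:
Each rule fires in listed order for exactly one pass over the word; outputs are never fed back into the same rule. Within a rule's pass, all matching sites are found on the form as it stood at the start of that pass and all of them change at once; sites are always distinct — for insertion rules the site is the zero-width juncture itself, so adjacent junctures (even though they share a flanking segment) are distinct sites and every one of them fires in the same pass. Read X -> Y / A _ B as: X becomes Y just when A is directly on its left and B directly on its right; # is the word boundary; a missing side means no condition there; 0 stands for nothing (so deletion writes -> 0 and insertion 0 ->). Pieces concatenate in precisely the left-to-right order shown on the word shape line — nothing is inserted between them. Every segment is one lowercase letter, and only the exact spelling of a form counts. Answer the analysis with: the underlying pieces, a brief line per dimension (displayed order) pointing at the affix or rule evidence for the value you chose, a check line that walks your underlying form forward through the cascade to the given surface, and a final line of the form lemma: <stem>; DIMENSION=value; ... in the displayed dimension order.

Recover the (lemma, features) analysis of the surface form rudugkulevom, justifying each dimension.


underlying: rudugku-lef-om
CASE=ak - signalled by the affix -lef
VEL=vo - signalled by the affix -om
check: rudugkulefom -> rudugkulevom
lemma: rudugku; CASE=ak; VEL=vo


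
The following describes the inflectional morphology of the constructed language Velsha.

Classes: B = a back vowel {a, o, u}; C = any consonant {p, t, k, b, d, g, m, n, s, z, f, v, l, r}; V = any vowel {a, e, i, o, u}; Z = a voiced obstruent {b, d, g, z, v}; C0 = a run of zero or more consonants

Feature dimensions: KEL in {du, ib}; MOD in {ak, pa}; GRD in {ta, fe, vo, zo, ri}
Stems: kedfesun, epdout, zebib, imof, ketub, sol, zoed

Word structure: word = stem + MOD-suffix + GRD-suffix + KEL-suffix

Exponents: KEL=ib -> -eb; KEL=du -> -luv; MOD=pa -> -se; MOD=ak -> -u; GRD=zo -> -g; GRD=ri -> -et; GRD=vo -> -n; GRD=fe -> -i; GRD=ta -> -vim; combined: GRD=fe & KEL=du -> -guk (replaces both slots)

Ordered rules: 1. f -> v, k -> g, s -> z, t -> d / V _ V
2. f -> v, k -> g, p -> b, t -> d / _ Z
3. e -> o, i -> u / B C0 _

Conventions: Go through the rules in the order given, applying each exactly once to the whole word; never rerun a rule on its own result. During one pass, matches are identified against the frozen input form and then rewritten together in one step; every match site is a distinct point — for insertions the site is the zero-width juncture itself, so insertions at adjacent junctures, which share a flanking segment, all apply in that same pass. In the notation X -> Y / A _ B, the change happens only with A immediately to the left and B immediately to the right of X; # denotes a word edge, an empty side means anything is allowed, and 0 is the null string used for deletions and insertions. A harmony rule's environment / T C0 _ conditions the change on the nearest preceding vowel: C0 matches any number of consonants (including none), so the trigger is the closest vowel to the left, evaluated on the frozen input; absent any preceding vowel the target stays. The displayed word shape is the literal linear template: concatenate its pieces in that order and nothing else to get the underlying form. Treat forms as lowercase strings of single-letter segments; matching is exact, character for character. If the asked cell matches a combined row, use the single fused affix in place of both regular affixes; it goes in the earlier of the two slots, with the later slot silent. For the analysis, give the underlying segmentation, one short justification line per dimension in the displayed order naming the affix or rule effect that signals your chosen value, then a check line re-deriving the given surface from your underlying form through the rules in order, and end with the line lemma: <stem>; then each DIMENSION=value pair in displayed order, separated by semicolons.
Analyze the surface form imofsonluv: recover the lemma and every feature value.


underlying: imof-se-n-luv
KEL=du - signalled by the affix -luv
MOD=pa - signalled by the affix -se
GRD=vo - signalled by the affix -n
check: imofsenluv -> imofsenluv -> imofsenluv -> imofsonluv
lemma: imof; KEL=du; MOD=pa; GRD=vo


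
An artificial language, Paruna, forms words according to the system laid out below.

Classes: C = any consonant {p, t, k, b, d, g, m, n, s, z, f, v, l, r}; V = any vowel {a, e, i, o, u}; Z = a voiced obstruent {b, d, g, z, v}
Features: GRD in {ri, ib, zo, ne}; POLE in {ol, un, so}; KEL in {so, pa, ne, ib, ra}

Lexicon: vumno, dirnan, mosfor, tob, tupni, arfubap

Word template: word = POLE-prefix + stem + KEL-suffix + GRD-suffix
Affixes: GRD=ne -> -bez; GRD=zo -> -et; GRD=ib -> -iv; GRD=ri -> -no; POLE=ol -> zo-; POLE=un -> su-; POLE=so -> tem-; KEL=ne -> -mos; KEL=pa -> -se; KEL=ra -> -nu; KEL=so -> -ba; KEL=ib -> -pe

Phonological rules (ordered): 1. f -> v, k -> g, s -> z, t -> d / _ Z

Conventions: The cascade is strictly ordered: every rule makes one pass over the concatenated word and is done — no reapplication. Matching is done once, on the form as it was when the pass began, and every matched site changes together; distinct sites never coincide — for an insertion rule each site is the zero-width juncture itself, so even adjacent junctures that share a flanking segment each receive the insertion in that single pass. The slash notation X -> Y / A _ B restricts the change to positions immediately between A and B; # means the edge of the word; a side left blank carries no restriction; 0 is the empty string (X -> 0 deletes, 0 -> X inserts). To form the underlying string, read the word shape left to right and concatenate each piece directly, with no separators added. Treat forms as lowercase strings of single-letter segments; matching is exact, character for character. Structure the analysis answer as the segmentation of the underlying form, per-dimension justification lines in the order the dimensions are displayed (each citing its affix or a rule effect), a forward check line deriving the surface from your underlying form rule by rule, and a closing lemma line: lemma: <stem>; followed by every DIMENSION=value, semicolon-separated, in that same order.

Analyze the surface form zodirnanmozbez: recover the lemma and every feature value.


underlying: zo-dirnan-mos-bez
GRD=ne - signalled by the affix -bez
POLE=ol - signalled by the affix zo-
KEL=ne - signalled by the affix -mos
check: zodirnanmosbez -> zodirnanmozbez
lemma: dirnan; GRD=ne; POLE=ol; KEL=ne


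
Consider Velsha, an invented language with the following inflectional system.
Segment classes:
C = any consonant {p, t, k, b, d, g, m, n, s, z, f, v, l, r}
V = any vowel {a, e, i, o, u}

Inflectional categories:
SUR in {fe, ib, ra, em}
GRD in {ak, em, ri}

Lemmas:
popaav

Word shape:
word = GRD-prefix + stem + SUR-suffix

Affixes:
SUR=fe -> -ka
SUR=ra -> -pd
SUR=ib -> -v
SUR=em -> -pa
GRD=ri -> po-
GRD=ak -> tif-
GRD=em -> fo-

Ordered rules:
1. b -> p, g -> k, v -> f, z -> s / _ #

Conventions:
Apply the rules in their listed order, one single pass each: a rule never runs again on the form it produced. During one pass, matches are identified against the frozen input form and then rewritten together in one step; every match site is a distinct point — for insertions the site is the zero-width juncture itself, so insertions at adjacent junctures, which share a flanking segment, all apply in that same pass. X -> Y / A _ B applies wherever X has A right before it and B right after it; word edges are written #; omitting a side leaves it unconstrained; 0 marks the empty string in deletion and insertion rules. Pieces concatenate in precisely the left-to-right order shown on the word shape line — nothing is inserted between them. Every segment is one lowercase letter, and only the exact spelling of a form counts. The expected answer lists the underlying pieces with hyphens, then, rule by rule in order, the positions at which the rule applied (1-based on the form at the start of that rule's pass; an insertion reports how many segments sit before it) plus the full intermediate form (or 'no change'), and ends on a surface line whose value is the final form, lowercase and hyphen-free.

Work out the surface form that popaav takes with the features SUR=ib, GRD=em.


underlying: fo-popaav-v
1. b -> p, g -> k, v -> f, z -> s / _ #: fires at position(s) 9: fopopaavf
surface: fopopaavf


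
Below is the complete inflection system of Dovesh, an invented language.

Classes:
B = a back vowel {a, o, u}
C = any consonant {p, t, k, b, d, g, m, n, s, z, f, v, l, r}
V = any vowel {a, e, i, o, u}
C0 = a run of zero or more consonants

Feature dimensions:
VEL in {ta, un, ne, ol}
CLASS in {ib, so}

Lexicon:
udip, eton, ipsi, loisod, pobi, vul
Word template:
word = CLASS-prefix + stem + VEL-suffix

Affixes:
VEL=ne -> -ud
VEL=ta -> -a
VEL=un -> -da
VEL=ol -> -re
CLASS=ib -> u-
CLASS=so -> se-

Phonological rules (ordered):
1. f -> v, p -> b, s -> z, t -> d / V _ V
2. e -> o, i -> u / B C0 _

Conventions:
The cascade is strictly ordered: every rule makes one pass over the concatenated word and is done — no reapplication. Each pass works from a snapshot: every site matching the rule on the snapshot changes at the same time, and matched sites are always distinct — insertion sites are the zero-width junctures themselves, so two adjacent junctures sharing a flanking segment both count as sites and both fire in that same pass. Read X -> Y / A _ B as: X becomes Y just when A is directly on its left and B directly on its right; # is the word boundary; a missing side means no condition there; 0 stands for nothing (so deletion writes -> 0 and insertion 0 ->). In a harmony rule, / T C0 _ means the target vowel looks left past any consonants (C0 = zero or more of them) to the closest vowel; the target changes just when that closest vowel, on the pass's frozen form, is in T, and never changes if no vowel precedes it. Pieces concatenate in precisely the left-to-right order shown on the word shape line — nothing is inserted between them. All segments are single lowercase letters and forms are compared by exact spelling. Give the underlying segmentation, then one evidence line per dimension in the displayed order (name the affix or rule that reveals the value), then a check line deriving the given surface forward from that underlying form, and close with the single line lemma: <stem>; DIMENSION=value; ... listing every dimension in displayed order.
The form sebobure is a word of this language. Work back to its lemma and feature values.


underlying: se-pobi-re
VEL=ol - signalled by the affix -re
CLASS=so - signalled by the affix se-
check: sepobire -> sebobire -> sebobure
lemma: pobi; VEL=ol; CLASS=so


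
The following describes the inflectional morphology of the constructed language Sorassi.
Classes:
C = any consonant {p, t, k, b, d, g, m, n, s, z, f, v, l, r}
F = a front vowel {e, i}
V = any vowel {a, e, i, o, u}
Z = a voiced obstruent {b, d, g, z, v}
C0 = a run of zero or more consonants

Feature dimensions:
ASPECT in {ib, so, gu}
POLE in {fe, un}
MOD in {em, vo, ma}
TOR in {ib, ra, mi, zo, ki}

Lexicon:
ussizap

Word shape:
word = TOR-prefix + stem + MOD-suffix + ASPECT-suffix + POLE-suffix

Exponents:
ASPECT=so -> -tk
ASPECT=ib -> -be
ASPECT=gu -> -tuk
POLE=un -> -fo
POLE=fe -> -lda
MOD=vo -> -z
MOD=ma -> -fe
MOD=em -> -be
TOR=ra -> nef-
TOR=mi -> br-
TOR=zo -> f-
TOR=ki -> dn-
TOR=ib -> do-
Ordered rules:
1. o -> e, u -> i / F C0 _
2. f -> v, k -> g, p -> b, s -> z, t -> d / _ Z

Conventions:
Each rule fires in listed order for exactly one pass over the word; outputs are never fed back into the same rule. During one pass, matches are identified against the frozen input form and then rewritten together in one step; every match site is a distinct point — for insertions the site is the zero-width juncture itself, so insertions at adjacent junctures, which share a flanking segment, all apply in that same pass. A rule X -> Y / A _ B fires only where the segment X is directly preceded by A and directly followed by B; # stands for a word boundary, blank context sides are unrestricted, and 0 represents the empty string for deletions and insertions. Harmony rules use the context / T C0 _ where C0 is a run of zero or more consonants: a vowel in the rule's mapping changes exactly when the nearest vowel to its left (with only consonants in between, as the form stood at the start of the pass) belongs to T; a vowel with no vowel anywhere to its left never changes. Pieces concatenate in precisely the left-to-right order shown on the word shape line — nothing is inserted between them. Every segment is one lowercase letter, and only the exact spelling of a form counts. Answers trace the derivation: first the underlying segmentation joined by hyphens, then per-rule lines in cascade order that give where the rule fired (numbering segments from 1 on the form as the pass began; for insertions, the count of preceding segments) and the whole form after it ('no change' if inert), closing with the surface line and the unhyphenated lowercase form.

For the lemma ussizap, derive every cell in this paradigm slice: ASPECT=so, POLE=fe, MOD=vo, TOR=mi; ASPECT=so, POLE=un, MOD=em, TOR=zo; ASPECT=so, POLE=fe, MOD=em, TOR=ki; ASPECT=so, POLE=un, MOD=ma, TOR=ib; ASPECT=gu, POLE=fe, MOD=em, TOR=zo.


cell ASPECT=so, POLE=fe, MOD=vo, TOR=mi:
underlying: br-ussizap-z-tk-lda
1. o -> e, u -> i / F C0 _: no change
2. f -> v, k -> g, p -> b, s -> z, t -> d / _ Z: fires at position(s) 9: brussizabztklda
surface: brussizabztklda

cell ASPECT=so, POLE=un, MOD=em, TOR=zo:
underlying: f-ussizap-be-tk-fo
1. o -> e, u -> i / F C0 _: fires at position(s) 14: fussizapbetkfe
2. f -> v, k -> g, p -> b, s -> z, t -> d / _ Z: fires at position(s) 8: fussizabbetkfe
surface: fussizabbetkfe

cell ASPECT=so, POLE=fe, MOD=em, TOR=ki:
underlying: dn-ussizap-be-tk-lda
1. o -> e, u -> i / F C0 _: no change
2. f -> v, k -> g, p -> b, s -> z, t -> d / _ Z: fires at position(s) 9: dnussizabbetklda
surface: dnussizabbetklda

cell ASPECT=so, POLE=un, MOD=ma, TOR=ib:
underlying: do-ussizap-fe-tk-fo
1. o -> e, u -> i / F C0 _: fires at position(s) 15: doussizapfetkfe
2. f -> v, k -> g, p -> b, s -> z, t -> d / _ Z: no change
surface: doussizapfetkfe

cell ASPECT=gu, POLE=fe, MOD=em, TOR=zo:
underlying: f-ussizap-be-tuk-lda
1. o -> e, u -> i / F C0 _: fires at position(s) 12: fussizapbetiklda
2. f -> v, k -> g, p -> b, s -> z, t -> d / _ Z: fires at position(s) 8: fussizabbetiklda
surface: fussizabbetiklda


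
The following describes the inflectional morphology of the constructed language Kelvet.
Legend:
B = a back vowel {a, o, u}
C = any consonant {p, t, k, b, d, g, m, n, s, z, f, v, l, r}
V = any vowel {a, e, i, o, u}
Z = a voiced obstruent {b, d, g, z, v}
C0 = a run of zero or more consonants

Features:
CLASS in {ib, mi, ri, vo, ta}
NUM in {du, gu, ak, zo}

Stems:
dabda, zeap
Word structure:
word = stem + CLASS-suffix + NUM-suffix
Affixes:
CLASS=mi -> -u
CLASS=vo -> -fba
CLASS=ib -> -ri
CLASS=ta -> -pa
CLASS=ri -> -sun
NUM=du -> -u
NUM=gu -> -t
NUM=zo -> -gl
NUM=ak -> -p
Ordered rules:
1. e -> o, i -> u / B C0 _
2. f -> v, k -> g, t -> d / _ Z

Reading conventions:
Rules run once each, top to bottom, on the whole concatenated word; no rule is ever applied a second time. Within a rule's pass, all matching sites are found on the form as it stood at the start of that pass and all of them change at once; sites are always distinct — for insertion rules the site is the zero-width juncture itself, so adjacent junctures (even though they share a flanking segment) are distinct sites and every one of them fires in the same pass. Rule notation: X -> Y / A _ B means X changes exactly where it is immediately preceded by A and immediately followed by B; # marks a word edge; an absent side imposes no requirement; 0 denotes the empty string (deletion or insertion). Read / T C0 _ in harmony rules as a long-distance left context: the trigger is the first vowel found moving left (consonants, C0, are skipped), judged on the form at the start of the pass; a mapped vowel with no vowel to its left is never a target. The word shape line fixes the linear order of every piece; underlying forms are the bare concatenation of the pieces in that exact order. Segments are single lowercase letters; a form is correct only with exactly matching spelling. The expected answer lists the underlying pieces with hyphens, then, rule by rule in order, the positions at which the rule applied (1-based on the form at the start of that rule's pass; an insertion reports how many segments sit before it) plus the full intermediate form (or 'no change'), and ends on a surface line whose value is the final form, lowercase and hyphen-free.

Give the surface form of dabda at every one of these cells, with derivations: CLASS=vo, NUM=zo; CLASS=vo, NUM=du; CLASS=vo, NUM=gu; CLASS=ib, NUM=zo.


cell CLASS=vo, NUM=zo:
underlying: dabda-fba-gl
1. e -> o, i -> u / B C0 _: no change
2. f -> v, k -> g, t -> d / _ Z: fires at position(s) 6: dabdavbagl
surface: dabdavbagl

cell CLASS=vo, NUM=du:
underlying: dabda-fba-u
1. e -> o, i -> u / B C0 _: no change
2. f -> v, k -> g, t -> d / _ Z: fires at position(s) 6: dabdavbau
surface: dabdavbau

cell CLASS=vo, NUM=gu:
underlying: dabda-fba-t
1. e -> o, i -> u / B C0 _: no change
2. f -> v, k -> g, t -> d / _ Z: fires at position(s) 6: dabdavbat
surface: dabdavbat

cell CLASS=ib, NUM=zo:
underlying: dabda-ri-gl
1. e -> o, i -> u / B C0 _: fires at position(s) 7: dabdarugl
2. f -> v, k -> g, t -> d / _ Z: no change
surface: dabdarugl


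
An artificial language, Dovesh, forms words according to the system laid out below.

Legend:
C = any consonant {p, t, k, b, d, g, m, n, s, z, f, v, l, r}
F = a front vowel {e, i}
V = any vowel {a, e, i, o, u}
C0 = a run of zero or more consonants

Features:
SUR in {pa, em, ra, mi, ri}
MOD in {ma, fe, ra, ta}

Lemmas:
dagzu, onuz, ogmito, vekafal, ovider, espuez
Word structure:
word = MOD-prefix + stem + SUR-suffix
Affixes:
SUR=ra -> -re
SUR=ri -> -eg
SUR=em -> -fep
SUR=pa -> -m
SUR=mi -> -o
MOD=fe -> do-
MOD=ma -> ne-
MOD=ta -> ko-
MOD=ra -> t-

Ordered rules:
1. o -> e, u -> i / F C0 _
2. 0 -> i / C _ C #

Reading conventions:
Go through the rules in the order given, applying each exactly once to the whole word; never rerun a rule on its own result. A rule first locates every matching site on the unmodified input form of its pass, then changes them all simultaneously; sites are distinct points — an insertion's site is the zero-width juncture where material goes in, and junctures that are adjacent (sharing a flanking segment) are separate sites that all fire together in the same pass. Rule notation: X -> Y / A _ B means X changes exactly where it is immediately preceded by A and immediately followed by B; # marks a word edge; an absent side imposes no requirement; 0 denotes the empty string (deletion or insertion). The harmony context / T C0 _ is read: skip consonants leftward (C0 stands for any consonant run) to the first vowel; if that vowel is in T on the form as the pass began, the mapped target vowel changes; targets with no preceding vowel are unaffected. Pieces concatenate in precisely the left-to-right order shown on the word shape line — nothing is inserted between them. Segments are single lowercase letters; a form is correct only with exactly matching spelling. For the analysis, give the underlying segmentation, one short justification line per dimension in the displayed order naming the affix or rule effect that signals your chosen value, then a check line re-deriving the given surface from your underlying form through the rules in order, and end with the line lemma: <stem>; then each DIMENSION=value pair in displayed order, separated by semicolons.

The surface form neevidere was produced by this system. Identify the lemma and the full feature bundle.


underlying: ne-ovider-o
SUR=mi - signalled by the affix -o
MOD=ma - signalled by the affix ne-
check: neovidero -> neevidere -> neevidere
lemma: ovider; SUR=mi; MOD=ma


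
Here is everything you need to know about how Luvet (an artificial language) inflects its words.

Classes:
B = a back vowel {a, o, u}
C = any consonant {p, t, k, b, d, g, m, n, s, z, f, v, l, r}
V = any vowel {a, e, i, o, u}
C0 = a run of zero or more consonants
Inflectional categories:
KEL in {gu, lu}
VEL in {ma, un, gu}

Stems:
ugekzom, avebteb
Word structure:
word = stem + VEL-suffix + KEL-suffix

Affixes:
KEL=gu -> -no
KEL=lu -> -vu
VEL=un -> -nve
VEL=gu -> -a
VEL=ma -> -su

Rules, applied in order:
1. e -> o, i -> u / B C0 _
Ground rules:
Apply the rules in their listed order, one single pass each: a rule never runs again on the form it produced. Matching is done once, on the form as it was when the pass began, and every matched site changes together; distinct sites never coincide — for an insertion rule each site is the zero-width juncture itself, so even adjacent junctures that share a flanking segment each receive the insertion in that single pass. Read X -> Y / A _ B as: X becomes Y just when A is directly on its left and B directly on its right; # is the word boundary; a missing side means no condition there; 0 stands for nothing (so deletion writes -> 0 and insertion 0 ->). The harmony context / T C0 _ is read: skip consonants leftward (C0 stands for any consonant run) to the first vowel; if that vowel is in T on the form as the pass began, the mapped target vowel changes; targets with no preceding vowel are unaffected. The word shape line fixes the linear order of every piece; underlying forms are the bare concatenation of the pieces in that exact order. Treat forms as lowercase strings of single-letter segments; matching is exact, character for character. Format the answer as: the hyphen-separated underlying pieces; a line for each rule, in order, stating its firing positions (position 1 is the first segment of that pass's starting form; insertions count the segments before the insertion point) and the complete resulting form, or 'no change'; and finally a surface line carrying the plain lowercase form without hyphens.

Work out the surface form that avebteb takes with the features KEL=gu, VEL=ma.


underlying: avebteb-su-no
1. e -> o, i -> u / B C0 _: fires at position(s) 3: avobtebsuno
surface: avobtebsuno
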